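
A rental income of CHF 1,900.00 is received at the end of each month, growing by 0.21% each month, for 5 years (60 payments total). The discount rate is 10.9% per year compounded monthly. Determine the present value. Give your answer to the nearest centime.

Periodic rate r = 0.109/12 per month; n is counted in months.
Growing ordinary annuity: PV = PMT₁ × [1 − ((1+g)/(1+r))^n] / (r − g) = 1,900 × [1 − ((1+0.0021)/(1+r))^60] / (r − 0.0021) = CHF 92,713.49.

CHF 92,713.49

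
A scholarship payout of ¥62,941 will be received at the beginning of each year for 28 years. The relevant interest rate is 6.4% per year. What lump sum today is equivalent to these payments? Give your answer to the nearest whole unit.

¥862,177

This is an annuity due: 28 payments of ¥62,941 at the beginning of each year.
Periodic rate r = 0.064 per year.
PV = PMT × [(1 − (1+r)^−n)/r] × (1+r) = 62,941 × [1 − (1+r)^−28] / r × (1+r) = ¥862,177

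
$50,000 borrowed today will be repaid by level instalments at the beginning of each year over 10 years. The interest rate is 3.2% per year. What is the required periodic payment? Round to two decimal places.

Level annuity due; solve PV = PMT × [(1 − (1+r)^−n)/r] × (1+r) for PMT.
Periodic rate r = 0.032 per year.
With n = 10: PMT = 50,000 / ([(1 − (1+r)^−n)/r] × (1+r)) = $5,737.90

$5,737.90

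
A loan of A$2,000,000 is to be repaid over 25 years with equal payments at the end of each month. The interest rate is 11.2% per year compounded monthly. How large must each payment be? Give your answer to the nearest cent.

A$19,892.12

Level ordinary annuity; solve PV = PMT × [(1 − (1+r)^−n)/r] for PMT.
Periodic rate r = 0.112/12 per month; n is counted in months.
With n = 300: PMT = 2,000,000 / ([(1 − (1+r)^−n)/r]) = A$19,892.12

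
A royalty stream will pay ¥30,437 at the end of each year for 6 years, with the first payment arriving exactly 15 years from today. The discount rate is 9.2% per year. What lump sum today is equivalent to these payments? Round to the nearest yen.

Ordinary annuity of 6 payments, first payment at period 15.
Periodic rate r = 0.092 per year.
The ordinary-annuity PV formula values the stream one period before the first payment (period 14); discount that back 14 periods:
PV₀ = 30,437 × [1 − (1+r)^−6] / r × (1+r)^−14 = ¥39,587

¥39,587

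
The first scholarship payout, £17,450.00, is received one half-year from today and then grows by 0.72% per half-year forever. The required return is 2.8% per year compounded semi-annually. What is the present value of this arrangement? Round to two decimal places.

£2,566,176.47

Periodic rate r = 0.028/2 per half-year.
Growing perpetuity (Gordon): PV = PMT₁ / (r − g) = 17,450 / (r − 0.0072) = £2,566,176.47.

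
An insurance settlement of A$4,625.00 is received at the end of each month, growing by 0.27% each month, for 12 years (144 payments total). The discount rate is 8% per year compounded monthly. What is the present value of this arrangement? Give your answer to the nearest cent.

Periodic rate r = 0.08/12 per month; n is counted in months.
Growing ordinary annuity: PV = PMT₁ × [1 − ((1+g)/(1+r))^n] / (r − g) = 4,625 × [1 − ((1+0.0027)/(1+r))^144] / (r − 0.0027) = A$505,618.07.

A$505,618.07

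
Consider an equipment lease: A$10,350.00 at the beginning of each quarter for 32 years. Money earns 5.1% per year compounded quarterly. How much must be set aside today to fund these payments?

This is an annuity due: 128 payments of A$10,350.00 at the beginning of each quarter.
Periodic rate r = 0.051/4 per quarter; n is counted in quarters.
PV = PMT × [(1 − (1+r)^−n)/r] × (1+r) = 10,350 × [1 − (1+r)^−128] / r × (1+r) = A$659,692.96

A$659,692.96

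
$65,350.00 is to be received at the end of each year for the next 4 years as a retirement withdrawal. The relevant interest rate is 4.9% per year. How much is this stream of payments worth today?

This is an ordinary annuity: 4 payments of $65,350.00 at the end of each year.
Periodic rate r = 0.049 per year.
PV = PMT × [(1 − (1+r)^−n)/r] = 65,350 × [1 − (1+r)^−4] / r = $232,267.16

$232,267.16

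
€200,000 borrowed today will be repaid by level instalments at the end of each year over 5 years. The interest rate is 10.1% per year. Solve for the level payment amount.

€52,894.35

Level ordinary annuity; solve PV = PMT × [(1 − (1+r)^−n)/r] for PMT.
Periodic rate r = 0.101 per year.
With n = 5: PMT = 200,000 / ([(1 − (1+r)^−n)/r]) = €52,894.35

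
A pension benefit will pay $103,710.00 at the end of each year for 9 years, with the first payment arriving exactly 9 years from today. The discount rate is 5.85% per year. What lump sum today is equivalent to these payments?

$450,558.09

Ordinary annuity of 9 payments, first payment at period 9.
Periodic rate r = 0.0585 per year.
The ordinary-annuity PV formula values the stream one period before the first payment (period 8); discount that back 8 periods:
PV₀ = 103,710 × [1 − (1+r)^−9] / r × (1+r)^−8 = $450,558.09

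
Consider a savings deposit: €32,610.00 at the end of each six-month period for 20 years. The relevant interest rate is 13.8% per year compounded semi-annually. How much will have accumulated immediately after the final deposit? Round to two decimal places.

€6,344,652.23

This is an ordinary annuity: 40 deposits of €32,610.00 at the end of each six-month period.
Periodic rate r = 0.138/2 per half-year; n is counted in half-years.
FV = PMT × [((1+r)^n − 1)/r] = 32,610 × [(1+r)^40 − 1] / r = €6,344,652.23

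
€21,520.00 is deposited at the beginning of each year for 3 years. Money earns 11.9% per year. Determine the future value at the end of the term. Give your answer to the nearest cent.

This is an annuity due: 3 deposits of €21,520.00 at the beginning of each year.
Periodic rate r = 0.119 per year.
FV = PMT × [((1+r)^n − 1)/r] × (1+r) = 21,520 × [(1+r)^3 − 1] / r × (1+r) = €81,180.52

€81,180.52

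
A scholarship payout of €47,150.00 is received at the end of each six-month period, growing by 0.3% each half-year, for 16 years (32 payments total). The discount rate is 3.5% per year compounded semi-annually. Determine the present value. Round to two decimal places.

Periodic rate r = 0.035/2 per half-year; n is counted in half-years.
Growing ordinary annuity: PV = PMT₁ × [1 − ((1+g)/(1+r))^n] / (r − g) = 47,150 × [1 − ((1+0.003)/(1+r))^32] / (r − 0.003) = €1,197,526.72.

€1,197,526.72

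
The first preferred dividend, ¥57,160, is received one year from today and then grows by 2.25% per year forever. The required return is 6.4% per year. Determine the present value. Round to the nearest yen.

Periodic rate r = 0.064 per year.
Growing perpetuity (Gordon): PV = PMT₁ / (r − g) = 57,160 / (r − 0.0225) = ¥1,377,349.

¥1,377,349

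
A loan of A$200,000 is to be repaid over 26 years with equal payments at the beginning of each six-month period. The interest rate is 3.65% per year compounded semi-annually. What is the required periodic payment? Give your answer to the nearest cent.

A$5,880.74

Level annuity due; solve PV = PMT × [(1 − (1+r)^−n)/r] × (1+r) for PMT.
Periodic rate r = 0.0365/2 per half-year; n is counted in half-years.
With n = 52: PMT = 200,000 / ([(1 − (1+r)^−n)/r] × (1+r)) = A$5,880.74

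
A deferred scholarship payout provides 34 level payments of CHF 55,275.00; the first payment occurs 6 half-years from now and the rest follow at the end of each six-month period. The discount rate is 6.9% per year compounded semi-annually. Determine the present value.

Ordinary annuity of 34 payments, first payment at period 6.
Periodic rate r = 0.069/2 per half-year; n is counted in half-years.
The ordinary-annuity PV formula values the stream one period before the first payment (period 5); discount that back 5 periods:
PV₀ = 55,275 × [1 − (1+r)^−34] / r × (1+r)^−5 = CHF 925,454.58

CHF 925,454.58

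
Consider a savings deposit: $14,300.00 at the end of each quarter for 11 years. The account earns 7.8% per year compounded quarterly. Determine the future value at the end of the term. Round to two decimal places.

This is an ordinary annuity: 44 deposits of $14,300.00 at the end of each quarter.
Periodic rate r = 0.078/4 per quarter; n is counted in quarters.
FV = PMT × [((1+r)^n − 1)/r] = 14,300 × [(1+r)^44 − 1] / r = $981,964.55

$981,964.55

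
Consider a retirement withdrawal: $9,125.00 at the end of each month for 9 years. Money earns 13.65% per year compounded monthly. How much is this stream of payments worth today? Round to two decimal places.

This is an ordinary annuity: 108 payments of $9,125.00 at the end of each month.
Periodic rate r = 0.1365/12 per month; n is counted in months.
PV = PMT × [(1 − (1+r)^−n)/r] = 9,125 × [1 − (1+r)^−108] / r = $565,735.27

$565,735.27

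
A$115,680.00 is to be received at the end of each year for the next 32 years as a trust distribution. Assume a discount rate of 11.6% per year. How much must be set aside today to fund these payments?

A$967,487.33

This is an ordinary annuity: 32 payments of A$115,680.00 at the end of each year.
Periodic rate r = 0.116 per year.
PV = PMT × [(1 − (1+r)^−n)/r] = 115,680 × [1 − (1+r)^−32] / r = A$967,487.33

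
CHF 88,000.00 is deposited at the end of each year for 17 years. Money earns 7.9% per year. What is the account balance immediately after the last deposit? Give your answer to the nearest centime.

CHF 2,943,217.32

This is an ordinary annuity: 17 deposits of CHF 88,000.00 at the end of each year.
Periodic rate r = 0.079 per year.
FV = PMT × [((1+r)^n − 1)/r] = 88,000 × [(1+r)^17 − 1] / r = CHF 2,943,217.32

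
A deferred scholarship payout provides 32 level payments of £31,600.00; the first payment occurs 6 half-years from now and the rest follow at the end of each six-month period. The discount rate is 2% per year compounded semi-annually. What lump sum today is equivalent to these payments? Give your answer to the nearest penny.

£819,896.09

Ordinary annuity of 32 payments, first payment at period 6.
Periodic rate r = 0.02/2 per half-year; n is counted in half-years.
The ordinary-annuity PV formula values the stream one period before the first payment (period 5); discount that back 5 periods:
PV₀ = 31,600 × [1 − (1+r)^−32] / r × (1+r)^−5 = £819,896.09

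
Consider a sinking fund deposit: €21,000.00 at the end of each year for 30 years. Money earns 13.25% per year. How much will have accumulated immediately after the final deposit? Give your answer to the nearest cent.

€6,465,958.07

This is an ordinary annuity: 30 deposits of €21,000.00 at the end of each year.
Periodic rate r = 0.1325 per year.
FV = PMT × [((1+r)^n − 1)/r] = 21,000 × [(1+r)^30 − 1] / r = €6,465,958.07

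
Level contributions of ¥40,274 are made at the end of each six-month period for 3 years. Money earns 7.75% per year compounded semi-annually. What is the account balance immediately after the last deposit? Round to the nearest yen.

¥266,298

This is an ordinary annuity: 6 deposits of ¥40,274 at the end of each six-month period.
Periodic rate r = 0.0775/2 per half-year; n is counted in half-years.
FV = PMT × [((1+r)^n − 1)/r] = 40,274 × [(1+r)^6 − 1] / r = ¥266,298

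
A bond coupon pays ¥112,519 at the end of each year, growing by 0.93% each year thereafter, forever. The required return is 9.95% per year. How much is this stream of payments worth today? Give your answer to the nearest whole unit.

Periodic rate r = 0.0995 per year.
Growing perpetuity (Gordon): PV = PMT₁ / (r − g) = 112,519 / (r − 0.0093) = ¥1,247,439.

¥1,247,439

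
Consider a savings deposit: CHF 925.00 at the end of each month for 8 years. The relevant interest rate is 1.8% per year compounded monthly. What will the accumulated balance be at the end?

CHF 95,435.03

This is an ordinary annuity: 96 deposits of CHF 925.00 at the end of each month.
Periodic rate r = 0.018/12 per month; n is counted in months.
FV = PMT × [((1+r)^n − 1)/r] = 925 × [(1+r)^96 − 1] / r = CHF 95,435.03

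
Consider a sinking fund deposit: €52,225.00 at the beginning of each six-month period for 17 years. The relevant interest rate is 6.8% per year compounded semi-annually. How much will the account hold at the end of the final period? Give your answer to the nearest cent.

€3,361,895.92

This is an annuity due: 34 deposits of €52,225.00 at the beginning of each six-month period.
Periodic rate r = 0.068/2 per half-year; n is counted in half-years.
FV = PMT × [((1+r)^n − 1)/r] × (1+r) = 52,225 × [(1+r)^34 − 1] / r × (1+r) = €3,361,895.92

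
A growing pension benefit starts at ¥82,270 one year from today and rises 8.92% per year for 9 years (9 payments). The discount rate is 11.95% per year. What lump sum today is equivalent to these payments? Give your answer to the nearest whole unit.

¥594,133

Periodic rate r = 0.1195 per year.
Growing ordinary annuity: PV = PMT₁ × [1 − ((1+g)/(1+r))^n] / (r − g) = 82,270 × [1 − ((1+0.0892)/(1+r))^9] / (r − 0.0892) = ¥594,133.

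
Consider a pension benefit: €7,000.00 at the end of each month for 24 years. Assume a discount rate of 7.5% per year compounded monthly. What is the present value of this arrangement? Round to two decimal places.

€933,825.27

This is an ordinary annuity: 288 payments of €7,000.00 at the end of each month.
Periodic rate r = 0.075/12 per month; n is counted in months.
PV = PMT × [(1 − (1+r)^−n)/r] = 7,000 × [1 − (1+r)^−288] / r = €933,825.27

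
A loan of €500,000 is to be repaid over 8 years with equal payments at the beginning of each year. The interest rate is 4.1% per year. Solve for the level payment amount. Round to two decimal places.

€71,633.89

Level annuity due; solve PV = PMT × [(1 − (1+r)^−n)/r] × (1+r) for PMT.
Periodic rate r = 0.041 per year.
With n = 8: PMT = 500,000 / ([(1 − (1+r)^−n)/r] × (1+r)) = €71,633.89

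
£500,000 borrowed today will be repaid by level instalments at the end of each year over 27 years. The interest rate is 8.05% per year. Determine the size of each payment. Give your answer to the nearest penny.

Level ordinary annuity; solve PV = PMT × [(1 − (1+r)^−n)/r] for PMT.
Periodic rate r = 0.0805 per year.
With n = 27: PMT = 500,000 / ([(1 − (1+r)^−n)/r]) = £45,928.20

£45,928.20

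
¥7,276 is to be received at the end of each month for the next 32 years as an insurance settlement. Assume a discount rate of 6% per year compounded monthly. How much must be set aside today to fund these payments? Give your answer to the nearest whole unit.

This is an ordinary annuity: 384 payments of ¥7,276 at the end of each month.
Periodic rate r = 0.06/12 per month; n is counted in months.
PV = PMT × [(1 − (1+r)^−n)/r] = 7,276 × [1 − (1+r)^−384] / r = ¥1,240,834

¥1,240,834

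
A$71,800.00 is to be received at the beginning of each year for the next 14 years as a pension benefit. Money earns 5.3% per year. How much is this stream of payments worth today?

This is an annuity due: 14 payments of A$71,800.00 at the beginning of each year.
Periodic rate r = 0.053 per year.
PV = PMT × [(1 − (1+r)^−n)/r] × (1+r) = 71,800 × [1 − (1+r)^−14] / r × (1+r) = A$734,240.23

A$734,240.23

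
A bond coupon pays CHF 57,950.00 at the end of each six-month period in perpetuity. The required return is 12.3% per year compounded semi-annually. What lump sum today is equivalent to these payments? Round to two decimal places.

Periodic rate r = 0.123/2 per half-year.
Level perpetuity: PV = PMT / r = 57,950 / (0.123/2) = CHF 942,276.42.

CHF 942,276.42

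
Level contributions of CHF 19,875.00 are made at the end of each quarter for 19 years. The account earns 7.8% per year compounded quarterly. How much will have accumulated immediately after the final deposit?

CHF 3,403,617.23

This is an ordinary annuity: 76 deposits of CHF 19,875.00 at the end of each quarter.
Periodic rate r = 0.078/4 per quarter; n is counted in quarters.
FV = PMT × [((1+r)^n − 1)/r] = 19,875 × [(1+r)^76 − 1] / r = CHF 3,403,617.23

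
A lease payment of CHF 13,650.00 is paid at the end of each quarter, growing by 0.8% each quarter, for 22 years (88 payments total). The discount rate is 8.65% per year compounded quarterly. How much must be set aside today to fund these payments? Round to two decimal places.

CHF 694,458.89

Periodic rate r = 0.0865/4 per quarter; n is counted in quarters.
Growing ordinary annuity: PV = PMT₁ × [1 − ((1+g)/(1+r))^n] / (r − g) = 13,650 × [1 − ((1+0.008)/(1+r))^88] / (r − 0.008) = CHF 694,458.89.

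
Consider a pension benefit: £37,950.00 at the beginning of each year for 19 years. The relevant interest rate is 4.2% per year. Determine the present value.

This is an annuity due: 19 payments of £37,950.00 at the beginning of each year.
Periodic rate r = 0.042 per year.
PV = PMT × [(1 − (1+r)^−n)/r] × (1+r) = 37,950 × [1 − (1+r)^−19] / r × (1+r) = £510,654.12

£510,654.12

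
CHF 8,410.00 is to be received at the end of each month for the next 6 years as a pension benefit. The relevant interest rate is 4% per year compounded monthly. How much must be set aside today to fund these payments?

CHF 537,545.64

This is an ordinary annuity: 72 payments of CHF 8,410.00 at the end of each month.
Periodic rate r = 0.04/12 per month; n is counted in months.
PV = PMT × [(1 − (1+r)^−n)/r] = 8,410 × [1 − (1+r)^−72] / r = CHF 537,545.64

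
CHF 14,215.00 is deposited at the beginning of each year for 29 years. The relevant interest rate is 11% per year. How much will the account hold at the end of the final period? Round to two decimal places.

CHF 2,814,866.78

This is an annuity due: 29 deposits of CHF 14,215.00 at the beginning of each year.
Periodic rate r = 0.11 per year.
FV = PMT × [((1+r)^n − 1)/r] × (1+r) = 14,215 × [(1+r)^29 − 1] / r × (1+r) = CHF 2,814,866.78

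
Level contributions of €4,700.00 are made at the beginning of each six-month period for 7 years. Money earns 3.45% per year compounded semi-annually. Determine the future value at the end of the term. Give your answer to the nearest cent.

€74,983.43

This is an annuity due: 14 deposits of €4,700.00 at the beginning of each six-month period.
Periodic rate r = 0.0345/2 per half-year; n is counted in half-years.
FV = PMT × [((1+r)^n − 1)/r] × (1+r) = 4,700 × [(1+r)^14 − 1] / r × (1+r) = €74,983.43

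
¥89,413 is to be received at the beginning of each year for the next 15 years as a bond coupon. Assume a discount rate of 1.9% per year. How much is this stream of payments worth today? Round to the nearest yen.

This is an annuity due: 15 payments of ¥89,413 at the beginning of each year.
Periodic rate r = 0.019 per year.
PV = PMT × [(1 − (1+r)^−n)/r] × (1+r) = 89,413 × [1 − (1+r)^−15] / r × (1+r) = ¥1,179,526

¥1,179,526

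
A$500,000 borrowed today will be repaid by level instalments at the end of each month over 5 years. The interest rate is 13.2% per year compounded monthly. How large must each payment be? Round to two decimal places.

A$11,427.79

Level ordinary annuity; solve PV = PMT × [(1 − (1+r)^−n)/r] for PMT.
Periodic rate r = 0.132/12 per month; n is counted in months.
With n = 60: PMT = 500,000 / ([(1 − (1+r)^−n)/r]) = A$11,427.79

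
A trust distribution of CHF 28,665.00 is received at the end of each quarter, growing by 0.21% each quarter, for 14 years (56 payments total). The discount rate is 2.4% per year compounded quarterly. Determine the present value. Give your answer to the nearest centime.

CHF 1,436,836.36

Periodic rate r = 0.024/4 per quarter; n is counted in quarters.
Growing ordinary annuity: PV = PMT₁ × [1 − ((1+g)/(1+r))^n] / (r − g) = 28,665 × [1 − ((1+0.0021)/(1+r))^56] / (r − 0.0021) = CHF 1,436,836.36.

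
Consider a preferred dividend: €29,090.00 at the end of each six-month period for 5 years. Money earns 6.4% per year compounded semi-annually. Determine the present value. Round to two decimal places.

This is an ordinary annuity: 10 payments of €29,090.00 at the end of each six-month period.
Periodic rate r = 0.064/2 per half-year; n is counted in half-years.
PV = PMT × [(1 − (1+r)^−n)/r] = 29,090 × [1 − (1+r)^−10] / r = €245,629.96

€245,629.96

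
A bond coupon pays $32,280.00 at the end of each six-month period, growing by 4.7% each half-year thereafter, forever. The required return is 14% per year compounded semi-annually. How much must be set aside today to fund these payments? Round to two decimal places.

Periodic rate r = 0.14/2 per half-year.
Growing perpetuity (Gordon): PV = PMT₁ / (r − g) = 32,280 / (r − 0.047) = $1,403,478.26.

$1,403,478.26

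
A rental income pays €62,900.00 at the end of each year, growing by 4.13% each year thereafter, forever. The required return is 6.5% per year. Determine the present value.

Periodic rate r = 0.065 per year.
Growing perpetuity (Gordon): PV = PMT₁ / (r − g) = 62,900 / (r − 0.0413) = €2,654,008.44.

€2,654,008.44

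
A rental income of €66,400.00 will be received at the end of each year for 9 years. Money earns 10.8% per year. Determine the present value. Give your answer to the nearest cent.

This is an ordinary annuity: 9 payments of €66,400.00 at the end of each year.
Periodic rate r = 0.108 per year.
PV = PMT × [(1 − (1+r)^−n)/r] = 66,400 × [1 − (1+r)^−9] / r = €370,535.62

€370,535.62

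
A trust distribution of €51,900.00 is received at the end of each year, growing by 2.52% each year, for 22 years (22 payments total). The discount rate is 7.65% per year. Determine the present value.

€666,130.40

Periodic rate r = 0.0765 per year.
Growing ordinary annuity: PV = PMT₁ × [1 − ((1+g)/(1+r))^n] / (r − g) = 51,900 × [1 − ((1+0.0252)/(1+r))^22] / (r − 0.0252) = €666,130.40.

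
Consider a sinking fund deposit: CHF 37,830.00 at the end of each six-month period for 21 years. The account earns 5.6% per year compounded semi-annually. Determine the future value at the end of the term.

CHF 2,958,053.90

This is an ordinary annuity: 42 deposits of CHF 37,830.00 at the end of each six-month period.
Periodic rate r = 0.056/2 per half-year; n is counted in half-years.
FV = PMT × [((1+r)^n − 1)/r] = 37,830 × [(1+r)^42 − 1] / r = CHF 2,958,053.90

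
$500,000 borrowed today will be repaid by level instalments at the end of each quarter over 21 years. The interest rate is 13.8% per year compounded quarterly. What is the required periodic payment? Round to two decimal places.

$18,310.05

Level ordinary annuity; solve PV = PMT × [(1 − (1+r)^−n)/r] for PMT.
Periodic rate r = 0.138/4 per quarter; n is counted in quarters.
With n = 84: PMT = 500,000 / ([(1 − (1+r)^−n)/r]) = $18,310.05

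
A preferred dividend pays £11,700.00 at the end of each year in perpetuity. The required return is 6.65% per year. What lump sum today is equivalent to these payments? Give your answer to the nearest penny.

Periodic rate r = 0.0665 per year.
Level perpetuity: PV = PMT / r = 11,700 / (0.0665) = £175,939.85.

£175,939.85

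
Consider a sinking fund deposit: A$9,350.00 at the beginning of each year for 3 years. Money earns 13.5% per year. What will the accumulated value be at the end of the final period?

A$36,328.12

This is an annuity due: 3 deposits of A$9,350.00 at the beginning of each year.
Periodic rate r = 0.135 per year.
FV = PMT × [((1+r)^n − 1)/r] × (1+r) = 9,350 × [(1+r)^3 − 1] / r × (1+r) = A$36,328.12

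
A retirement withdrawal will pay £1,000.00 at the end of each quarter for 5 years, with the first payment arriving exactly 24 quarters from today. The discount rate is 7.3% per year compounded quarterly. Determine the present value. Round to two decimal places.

Ordinary annuity of 20 payments, first payment at period 24.
Periodic rate r = 0.073/4 per quarter; n is counted in quarters.
The ordinary-annuity PV formula values the stream one period before the first payment (period 23); discount that back 23 periods:
PV₀ = 1,000 × [1 − (1+r)^−20] / r × (1+r)^−23 = £10,971.50

£10,971.50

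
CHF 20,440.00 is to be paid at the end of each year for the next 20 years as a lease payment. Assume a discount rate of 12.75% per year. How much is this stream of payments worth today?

This is an ordinary annuity: 20 payments of CHF 20,440.00 at the end of each year.
Periodic rate r = 0.1275 per year.
PV = PMT × [(1 − (1+r)^−n)/r] = 20,440 × [1 − (1+r)^−20] / r = CHF 145,771.20

CHF 145,771.20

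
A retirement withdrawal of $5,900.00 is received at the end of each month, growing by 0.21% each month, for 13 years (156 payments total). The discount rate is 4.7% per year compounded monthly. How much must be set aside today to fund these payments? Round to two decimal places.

Periodic rate r = 0.047/12 per month; n is counted in months.
Growing ordinary annuity: PV = PMT₁ × [1 − ((1+g)/(1+r))^n] / (r − g) = 5,900 × [1 − ((1+0.0021)/(1+r))^156] / (r − 0.0021) = $799,394.05.

$799,394.05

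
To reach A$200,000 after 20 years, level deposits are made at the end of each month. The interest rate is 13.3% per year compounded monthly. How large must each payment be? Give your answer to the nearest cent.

Level ordinary annuity; solve FV = PMT × [((1+r)^n − 1)/r] for PMT.
Periodic rate r = 0.133/12 per month; n is counted in months.
With n = 240: PMT = 200,000 / ([((1+r)^n − 1)/r]) = A$169.36

A$169.36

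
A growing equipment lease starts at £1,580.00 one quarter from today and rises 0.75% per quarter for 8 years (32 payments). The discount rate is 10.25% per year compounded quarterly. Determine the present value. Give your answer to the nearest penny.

£37,902.06

Periodic rate r = 0.1025/4 per quarter; n is counted in quarters.
Growing ordinary annuity: PV = PMT₁ × [1 − ((1+g)/(1+r))^n] / (r − g) = 1,580 × [1 − ((1+0.0075)/(1+r))^32] / (r − 0.0075) = £37,902.06.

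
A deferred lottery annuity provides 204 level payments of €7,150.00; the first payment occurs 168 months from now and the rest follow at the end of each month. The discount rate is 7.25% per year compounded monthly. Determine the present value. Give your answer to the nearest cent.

Ordinary annuity of 204 payments, first payment at period 168.
Periodic rate r = 0.0725/12 per month; n is counted in months.
The ordinary-annuity PV formula values the stream one period before the first payment (period 167); discount that back 167 periods:
PV₀ = 7,150 × [1 − (1+r)^−204] / r × (1+r)^−167 = €306,139.57

€306,139.57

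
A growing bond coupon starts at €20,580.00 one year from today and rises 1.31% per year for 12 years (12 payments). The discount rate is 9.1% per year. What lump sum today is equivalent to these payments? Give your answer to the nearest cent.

€155,582.64

Periodic rate r = 0.091 per year.
Growing ordinary annuity: PV = PMT₁ × [1 − ((1+g)/(1+r))^n] / (r − g) = 20,580 × [1 − ((1+0.0131)/(1+r))^12] / (r − 0.0131) = €155,582.64.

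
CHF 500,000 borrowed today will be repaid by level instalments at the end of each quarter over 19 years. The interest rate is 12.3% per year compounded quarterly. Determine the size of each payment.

CHF 17,084.85

Level ordinary annuity; solve PV = PMT × [(1 − (1+r)^−n)/r] for PMT.
Periodic rate r = 0.123/4 per quarter; n is counted in quarters.
With n = 76: PMT = 500,000 / ([(1 − (1+r)^−n)/r]) = CHF 17,084.85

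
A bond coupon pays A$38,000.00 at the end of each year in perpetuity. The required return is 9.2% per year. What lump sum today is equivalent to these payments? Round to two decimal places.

A$413,043.48

Periodic rate r = 0.092 per year.
Level perpetuity: PV = PMT / r = 38,000 / (0.092) = A$413,043.48.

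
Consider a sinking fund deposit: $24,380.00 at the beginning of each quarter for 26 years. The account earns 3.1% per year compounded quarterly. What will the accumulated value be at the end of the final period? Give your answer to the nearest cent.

$3,905,632.55

This is an annuity due: 104 deposits of $24,380.00 at the beginning of each quarter.
Periodic rate r = 0.031/4 per quarter; n is counted in quarters.
FV = PMT × [((1+r)^n − 1)/r] × (1+r) = 24,380 × [(1+r)^104 − 1] / r × (1+r) = $3,905,632.55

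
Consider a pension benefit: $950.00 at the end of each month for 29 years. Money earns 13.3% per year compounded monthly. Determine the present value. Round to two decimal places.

$83,864.19

This is an ordinary annuity: 348 payments of $950.00 at the end of each month.
Periodic rate r = 0.133/12 per month; n is counted in months.
PV = PMT × [(1 − (1+r)^−n)/r] = 950 × [1 − (1+r)^−348] / r = $83,864.19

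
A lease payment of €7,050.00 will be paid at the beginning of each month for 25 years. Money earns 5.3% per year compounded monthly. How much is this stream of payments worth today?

This is an annuity due: 300 payments of €7,050.00 at the beginning of each month.
Periodic rate r = 0.053/12 per month; n is counted in months.
PV = PMT × [(1 − (1+r)^−n)/r] × (1+r) = 7,050 × [1 − (1+r)^−300] / r × (1+r) = €1,175,875.69

€1,175,875.69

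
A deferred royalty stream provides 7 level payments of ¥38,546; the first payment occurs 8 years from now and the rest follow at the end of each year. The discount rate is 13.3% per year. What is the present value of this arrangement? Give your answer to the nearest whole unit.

Ordinary annuity of 7 payments, first payment at period 8.
Periodic rate r = 0.133 per year.
The ordinary-annuity PV formula values the stream one period before the first payment (period 7); discount that back 7 periods:
PV₀ = 38,546 × [1 − (1+r)^−7] / r × (1+r)^−7 = ¥70,470

¥70,470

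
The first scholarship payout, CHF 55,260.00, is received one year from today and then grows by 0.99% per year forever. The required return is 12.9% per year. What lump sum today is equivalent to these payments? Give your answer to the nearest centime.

CHF 463,979.85

Periodic rate r = 0.129 per year.
Growing perpetuity (Gordon): PV = PMT₁ / (r − g) = 55,260 / (r − 0.0099) = CHF 463,979.85.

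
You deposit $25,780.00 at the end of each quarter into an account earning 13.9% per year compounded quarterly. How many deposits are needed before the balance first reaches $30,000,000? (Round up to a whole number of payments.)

110 payments

Periodic rate r = 0.139/4 per quarter; n is counted in quarters.
Ordinary annuity FV: 30,000,000 = 25,780 × [((1+r)^n − 1)/r].
(1+r)^n = 1 + 30,000,000 × r / 25,780, so n = ln(1 + 30,000,000·r/25,780) / ln(1+r) = 109.02.
Round up to a whole number of payments: n = 110.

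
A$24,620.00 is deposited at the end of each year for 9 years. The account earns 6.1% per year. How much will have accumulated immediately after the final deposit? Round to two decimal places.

A$284,089.71

This is an ordinary annuity: 9 deposits of A$24,620.00 at the end of each year.
Periodic rate r = 0.061 per year.
FV = PMT × [((1+r)^n − 1)/r] = 24,620 × [(1+r)^9 − 1] / r = A$284,089.71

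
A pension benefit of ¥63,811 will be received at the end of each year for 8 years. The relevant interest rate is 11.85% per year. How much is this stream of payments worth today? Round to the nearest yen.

This is an ordinary annuity: 8 payments of ¥63,811 at the end of each year.
Periodic rate r = 0.1185 per year.
PV = PMT × [(1 − (1+r)^−n)/r] = 63,811 × [1 − (1+r)^−8] / r = ¥318,658

¥318,658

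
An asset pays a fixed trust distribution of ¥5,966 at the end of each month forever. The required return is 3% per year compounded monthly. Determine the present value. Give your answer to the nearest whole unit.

Periodic rate r = 0.03/12 per month.
Level perpetuity: PV = PMT / r = 5,966 / (0.03/12) = ¥2,386,400.

¥2,386,400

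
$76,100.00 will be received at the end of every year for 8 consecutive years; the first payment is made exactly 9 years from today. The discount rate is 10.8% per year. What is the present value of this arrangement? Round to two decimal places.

Ordinary annuity of 8 payments, first payment at period 9.
Periodic rate r = 0.108 per year.
The ordinary-annuity PV formula values the stream one period before the first payment (period 8); discount that back 8 periods:
PV₀ = 76,100 × [1 − (1+r)^−8] / r × (1+r)^−8 = $173,640.35

$173,640.35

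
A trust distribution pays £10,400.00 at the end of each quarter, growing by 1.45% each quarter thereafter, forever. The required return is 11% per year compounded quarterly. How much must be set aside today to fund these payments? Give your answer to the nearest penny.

Periodic rate r = 0.11/4 per quarter.
Growing perpetuity (Gordon): PV = PMT₁ / (r − g) = 10,400 / (r − 0.0145) = £800,000.00.

£800,000.00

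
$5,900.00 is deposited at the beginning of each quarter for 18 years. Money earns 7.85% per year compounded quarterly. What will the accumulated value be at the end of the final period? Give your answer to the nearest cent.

$935,678.84

This is an annuity due: 72 deposits of $5,900.00 at the beginning of each quarter.
Periodic rate r = 0.0785/4 per quarter; n is counted in quarters.
FV = PMT × [((1+r)^n − 1)/r] × (1+r) = 5,900 × [(1+r)^72 − 1] / r × (1+r) = $935,678.84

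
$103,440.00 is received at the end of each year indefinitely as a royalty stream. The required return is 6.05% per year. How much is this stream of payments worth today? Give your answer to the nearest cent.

$1,709,752.07

Periodic rate r = 0.0605 per year.
Level perpetuity: PV = PMT / r = 103,440 / (0.0605) = $1,709,752.07.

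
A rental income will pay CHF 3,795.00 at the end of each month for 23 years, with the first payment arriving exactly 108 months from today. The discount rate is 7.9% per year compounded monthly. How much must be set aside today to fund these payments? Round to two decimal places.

Ordinary annuity of 276 payments, first payment at period 108.
Periodic rate r = 0.079/12 per month; n is counted in months.
The ordinary-annuity PV formula values the stream one period before the first payment (period 107); discount that back 107 periods:
PV₀ = 3,795 × [1 − (1+r)^−276] / r × (1+r)^−107 = CHF 238,956.55

CHF 238,956.55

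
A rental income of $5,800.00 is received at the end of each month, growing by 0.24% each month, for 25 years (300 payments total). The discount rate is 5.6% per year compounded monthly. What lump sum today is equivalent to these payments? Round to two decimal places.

Periodic rate r = 0.056/12 per month; n is counted in months.
Growing ordinary annuity: PV = PMT₁ × [1 − ((1+g)/(1+r))^n] / (r − g) = 5,800 × [1 − ((1+0.0024)/(1+r))^300] / (r − 0.0024) = $1,259,372.99.

$1,259,372.99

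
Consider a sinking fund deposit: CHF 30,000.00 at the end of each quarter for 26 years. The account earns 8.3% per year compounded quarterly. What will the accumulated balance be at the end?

This is an ordinary annuity: 104 deposits of CHF 30,000.00 at the end of each quarter.
Periodic rate r = 0.083/4 per quarter; n is counted in quarters.
FV = PMT × [((1+r)^n − 1)/r] = 30,000 × [(1+r)^104 − 1] / r = CHF 10,792,473.83

CHF 10,792,473.83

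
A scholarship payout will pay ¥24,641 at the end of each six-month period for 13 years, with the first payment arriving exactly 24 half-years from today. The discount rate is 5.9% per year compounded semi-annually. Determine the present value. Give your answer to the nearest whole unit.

Ordinary annuity of 26 payments, first payment at period 24.
Periodic rate r = 0.059/2 per half-year; n is counted in half-years.
The ordinary-annuity PV formula values the stream one period before the first payment (period 23); discount that back 23 periods:
PV₀ = 24,641 × [1 − (1+r)^−26] / r × (1+r)^−23 = ¥227,010

¥227,010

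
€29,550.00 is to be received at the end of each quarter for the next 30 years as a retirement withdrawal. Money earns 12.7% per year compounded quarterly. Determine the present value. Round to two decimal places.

This is an ordinary annuity: 120 payments of €29,550.00 at the end of each quarter.
Periodic rate r = 0.127/4 per quarter; n is counted in quarters.
PV = PMT × [(1 − (1+r)^−n)/r] = 29,550 × [1 − (1+r)^−120] / r = €908,837.27

€908,837.27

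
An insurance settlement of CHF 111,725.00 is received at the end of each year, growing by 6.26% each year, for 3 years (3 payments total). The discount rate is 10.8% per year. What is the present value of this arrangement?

CHF 290,278.77

Periodic rate r = 0.108 per year.
Growing ordinary annuity: PV = PMT₁ × [1 − ((1+g)/(1+r))^n] / (r − g) = 111,725 × [1 − ((1+0.0626)/(1+r))^3] / (r − 0.0626) = CHF 290,278.77.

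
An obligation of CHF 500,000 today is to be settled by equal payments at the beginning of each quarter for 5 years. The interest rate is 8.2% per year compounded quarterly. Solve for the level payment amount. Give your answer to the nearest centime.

Level annuity due; solve PV = PMT × [(1 − (1+r)^−n)/r] × (1+r) for PMT.
Periodic rate r = 0.082/4 per quarter; n is counted in quarters.
With n = 20: PMT = 500,000 / ([(1 − (1+r)^−n)/r] × (1+r)) = CHF 30,108.87

CHF 30,108.87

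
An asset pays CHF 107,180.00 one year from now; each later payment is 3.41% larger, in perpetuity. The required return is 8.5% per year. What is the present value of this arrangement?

CHF 2,105,697.45

Periodic rate r = 0.085 per year.
Growing perpetuity (Gordon): PV = PMT₁ / (r − g) = 107,180 / (r − 0.0341) = CHF 2,105,697.45.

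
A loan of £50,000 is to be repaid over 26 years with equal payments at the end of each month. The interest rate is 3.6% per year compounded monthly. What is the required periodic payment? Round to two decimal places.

£247.01

Level ordinary annuity; solve PV = PMT × [(1 − (1+r)^−n)/r] for PMT.
Periodic rate r = 0.036/12 per month; n is counted in months.
With n = 312: PMT = 50,000 / ([(1 − (1+r)^−n)/r]) = £247.01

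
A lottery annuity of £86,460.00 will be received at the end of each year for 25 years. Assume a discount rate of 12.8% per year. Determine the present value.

£642,212.16

This is an ordinary annuity: 25 payments of £86,460.00 at the end of each year.
Periodic rate r = 0.128 per year.
PV = PMT × [(1 − (1+r)^−n)/r] = 86,460 × [1 − (1+r)^−25] / r = £642,212.16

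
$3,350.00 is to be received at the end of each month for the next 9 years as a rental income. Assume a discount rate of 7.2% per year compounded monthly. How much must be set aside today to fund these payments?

$265,708.19

This is an ordinary annuity: 108 payments of $3,350.00 at the end of each month.
Periodic rate r = 0.072/12 per month; n is counted in months.
PV = PMT × [(1 − (1+r)^−n)/r] = 3,350 × [1 − (1+r)^−108] / r = $265,708.19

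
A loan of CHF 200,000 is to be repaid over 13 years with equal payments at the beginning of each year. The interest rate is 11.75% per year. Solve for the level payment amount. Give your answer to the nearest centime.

Level annuity due; solve PV = PMT × [(1 − (1+r)^−n)/r] × (1+r) for PMT.
Periodic rate r = 0.1175 per year.
With n = 13: PMT = 200,000 / ([(1 − (1+r)^−n)/r] × (1+r)) = CHF 27,522.43

CHF 27,522.43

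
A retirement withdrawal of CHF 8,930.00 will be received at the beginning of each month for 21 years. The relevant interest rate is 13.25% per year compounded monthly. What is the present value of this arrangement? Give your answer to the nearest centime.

This is an annuity due: 252 payments of CHF 8,930.00 at the beginning of each month.
Periodic rate r = 0.1325/12 per month; n is counted in months.
PV = PMT × [(1 − (1+r)^−n)/r] × (1+r) = 8,930 × [1 − (1+r)^−252] / r × (1+r) = CHF 766,305.88

CHF 766,305.88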